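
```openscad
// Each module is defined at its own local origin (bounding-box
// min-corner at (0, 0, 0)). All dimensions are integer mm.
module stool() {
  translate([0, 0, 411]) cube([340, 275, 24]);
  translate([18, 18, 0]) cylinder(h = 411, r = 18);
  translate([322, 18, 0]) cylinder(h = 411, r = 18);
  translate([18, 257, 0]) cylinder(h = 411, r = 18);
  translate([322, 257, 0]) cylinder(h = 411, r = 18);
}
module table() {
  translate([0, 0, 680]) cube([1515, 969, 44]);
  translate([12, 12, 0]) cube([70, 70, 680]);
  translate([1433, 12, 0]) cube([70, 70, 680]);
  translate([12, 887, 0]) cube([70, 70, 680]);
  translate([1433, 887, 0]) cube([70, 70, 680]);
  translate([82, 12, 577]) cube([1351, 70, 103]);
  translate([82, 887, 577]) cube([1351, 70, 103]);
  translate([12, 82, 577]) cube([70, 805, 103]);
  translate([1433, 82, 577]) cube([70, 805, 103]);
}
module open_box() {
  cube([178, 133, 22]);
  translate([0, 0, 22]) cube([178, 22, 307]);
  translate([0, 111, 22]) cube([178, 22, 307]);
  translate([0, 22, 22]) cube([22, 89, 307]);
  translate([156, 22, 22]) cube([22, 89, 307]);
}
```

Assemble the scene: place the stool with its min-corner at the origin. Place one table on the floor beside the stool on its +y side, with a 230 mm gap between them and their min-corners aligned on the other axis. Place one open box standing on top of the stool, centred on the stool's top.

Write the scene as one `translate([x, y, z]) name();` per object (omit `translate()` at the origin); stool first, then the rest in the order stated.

stool();
translate([0, 505, 0]) table();
translate([81, 71, 435]) open_box();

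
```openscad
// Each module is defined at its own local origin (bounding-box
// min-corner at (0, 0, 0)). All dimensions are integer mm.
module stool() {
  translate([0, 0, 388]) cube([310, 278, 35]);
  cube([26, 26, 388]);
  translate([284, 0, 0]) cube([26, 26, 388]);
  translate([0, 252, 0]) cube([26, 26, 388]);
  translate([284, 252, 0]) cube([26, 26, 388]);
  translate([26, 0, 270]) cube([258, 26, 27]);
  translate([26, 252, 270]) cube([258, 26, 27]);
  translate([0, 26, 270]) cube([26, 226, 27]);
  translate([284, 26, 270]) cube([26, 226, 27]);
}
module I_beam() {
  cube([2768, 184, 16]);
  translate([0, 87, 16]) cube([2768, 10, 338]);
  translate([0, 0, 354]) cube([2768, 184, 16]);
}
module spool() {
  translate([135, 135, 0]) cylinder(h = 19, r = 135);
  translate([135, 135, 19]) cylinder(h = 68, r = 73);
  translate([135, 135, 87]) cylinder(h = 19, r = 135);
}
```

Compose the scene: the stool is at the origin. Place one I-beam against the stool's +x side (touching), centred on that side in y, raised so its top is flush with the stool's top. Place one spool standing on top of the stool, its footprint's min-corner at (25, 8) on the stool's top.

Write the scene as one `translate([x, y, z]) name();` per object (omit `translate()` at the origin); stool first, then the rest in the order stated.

stool();
translate([310, 47, 53]) I_beam();
translate([25, 8, 423]) spool();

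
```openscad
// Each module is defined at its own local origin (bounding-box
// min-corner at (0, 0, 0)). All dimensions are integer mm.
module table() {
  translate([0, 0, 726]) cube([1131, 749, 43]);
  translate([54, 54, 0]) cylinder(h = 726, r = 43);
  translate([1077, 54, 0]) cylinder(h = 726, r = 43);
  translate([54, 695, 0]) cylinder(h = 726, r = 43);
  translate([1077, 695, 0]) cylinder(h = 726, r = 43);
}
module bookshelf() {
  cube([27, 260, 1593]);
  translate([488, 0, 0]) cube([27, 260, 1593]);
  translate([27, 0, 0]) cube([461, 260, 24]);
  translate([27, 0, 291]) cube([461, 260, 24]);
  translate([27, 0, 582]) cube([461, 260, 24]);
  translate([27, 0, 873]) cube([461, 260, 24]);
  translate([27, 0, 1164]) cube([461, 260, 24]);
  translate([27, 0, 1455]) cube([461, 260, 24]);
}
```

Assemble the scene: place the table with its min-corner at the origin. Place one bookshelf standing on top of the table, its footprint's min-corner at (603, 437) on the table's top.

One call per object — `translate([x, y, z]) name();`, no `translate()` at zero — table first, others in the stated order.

table();
translate([603, 437, 769]) bookshelf();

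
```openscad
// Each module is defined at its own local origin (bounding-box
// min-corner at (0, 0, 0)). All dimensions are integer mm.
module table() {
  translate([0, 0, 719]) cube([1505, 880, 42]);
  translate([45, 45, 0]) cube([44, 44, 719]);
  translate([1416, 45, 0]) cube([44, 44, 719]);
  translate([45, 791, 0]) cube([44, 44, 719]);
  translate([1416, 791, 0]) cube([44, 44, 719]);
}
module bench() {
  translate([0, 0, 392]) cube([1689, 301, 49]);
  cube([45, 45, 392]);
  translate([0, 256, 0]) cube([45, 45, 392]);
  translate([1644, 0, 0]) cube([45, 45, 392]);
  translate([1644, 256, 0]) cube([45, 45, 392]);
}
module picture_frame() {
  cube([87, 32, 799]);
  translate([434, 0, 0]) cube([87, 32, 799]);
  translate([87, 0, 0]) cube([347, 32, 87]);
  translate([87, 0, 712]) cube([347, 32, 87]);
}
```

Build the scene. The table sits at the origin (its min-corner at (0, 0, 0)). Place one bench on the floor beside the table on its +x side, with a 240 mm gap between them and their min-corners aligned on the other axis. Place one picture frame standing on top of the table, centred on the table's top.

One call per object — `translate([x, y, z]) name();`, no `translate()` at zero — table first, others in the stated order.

table();
translate([1745, 0, 0]) bench();
translate([492, 424, 761]) picture_frame();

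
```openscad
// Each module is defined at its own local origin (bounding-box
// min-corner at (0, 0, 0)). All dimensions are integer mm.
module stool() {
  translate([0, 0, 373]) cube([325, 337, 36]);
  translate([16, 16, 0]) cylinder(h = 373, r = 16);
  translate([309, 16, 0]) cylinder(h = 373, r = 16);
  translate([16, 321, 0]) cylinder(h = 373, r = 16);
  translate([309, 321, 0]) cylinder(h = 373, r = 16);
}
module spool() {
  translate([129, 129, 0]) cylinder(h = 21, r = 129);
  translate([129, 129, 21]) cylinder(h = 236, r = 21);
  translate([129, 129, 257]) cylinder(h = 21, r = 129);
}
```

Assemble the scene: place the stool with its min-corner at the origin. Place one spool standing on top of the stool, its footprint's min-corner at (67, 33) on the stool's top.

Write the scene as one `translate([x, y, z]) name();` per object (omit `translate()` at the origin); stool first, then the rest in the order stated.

stool();
translate([67, 33, 409]) spool();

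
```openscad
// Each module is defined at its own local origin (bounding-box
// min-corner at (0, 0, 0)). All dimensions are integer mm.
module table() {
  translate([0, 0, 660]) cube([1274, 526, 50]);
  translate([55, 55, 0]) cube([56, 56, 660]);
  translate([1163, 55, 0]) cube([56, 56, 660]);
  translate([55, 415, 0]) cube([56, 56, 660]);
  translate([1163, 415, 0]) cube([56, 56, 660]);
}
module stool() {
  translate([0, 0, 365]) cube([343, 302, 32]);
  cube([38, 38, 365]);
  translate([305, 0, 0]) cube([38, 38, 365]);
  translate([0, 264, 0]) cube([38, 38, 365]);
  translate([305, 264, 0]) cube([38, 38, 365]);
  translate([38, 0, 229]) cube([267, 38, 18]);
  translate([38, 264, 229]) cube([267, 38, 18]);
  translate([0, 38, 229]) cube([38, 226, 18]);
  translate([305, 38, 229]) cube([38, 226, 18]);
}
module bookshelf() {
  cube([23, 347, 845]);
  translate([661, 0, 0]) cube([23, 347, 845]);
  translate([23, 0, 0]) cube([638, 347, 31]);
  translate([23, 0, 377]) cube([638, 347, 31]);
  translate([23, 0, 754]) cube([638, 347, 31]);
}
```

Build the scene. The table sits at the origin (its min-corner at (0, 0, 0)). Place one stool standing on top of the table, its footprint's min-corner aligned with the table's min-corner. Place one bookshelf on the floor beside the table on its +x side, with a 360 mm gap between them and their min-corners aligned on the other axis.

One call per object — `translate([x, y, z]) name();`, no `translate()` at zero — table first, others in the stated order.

table();
translate([0, 0, 710]) stool();
translate([1634, 0, 0]) bookshelf();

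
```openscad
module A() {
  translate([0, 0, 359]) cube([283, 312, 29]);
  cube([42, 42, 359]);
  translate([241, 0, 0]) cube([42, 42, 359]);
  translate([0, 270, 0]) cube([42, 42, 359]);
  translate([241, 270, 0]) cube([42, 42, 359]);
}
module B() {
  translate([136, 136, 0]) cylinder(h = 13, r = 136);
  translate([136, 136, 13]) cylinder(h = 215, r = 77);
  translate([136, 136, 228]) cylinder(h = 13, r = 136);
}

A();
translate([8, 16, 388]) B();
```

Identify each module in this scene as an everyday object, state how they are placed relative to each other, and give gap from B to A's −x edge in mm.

A is a stool. B is a spool. The spool is on top of the stool. The gap from the spool to the stool's −x edge is 8 mm.

The spool's min-x is at 8; the stool's min-x is 0; gap = 8 mm.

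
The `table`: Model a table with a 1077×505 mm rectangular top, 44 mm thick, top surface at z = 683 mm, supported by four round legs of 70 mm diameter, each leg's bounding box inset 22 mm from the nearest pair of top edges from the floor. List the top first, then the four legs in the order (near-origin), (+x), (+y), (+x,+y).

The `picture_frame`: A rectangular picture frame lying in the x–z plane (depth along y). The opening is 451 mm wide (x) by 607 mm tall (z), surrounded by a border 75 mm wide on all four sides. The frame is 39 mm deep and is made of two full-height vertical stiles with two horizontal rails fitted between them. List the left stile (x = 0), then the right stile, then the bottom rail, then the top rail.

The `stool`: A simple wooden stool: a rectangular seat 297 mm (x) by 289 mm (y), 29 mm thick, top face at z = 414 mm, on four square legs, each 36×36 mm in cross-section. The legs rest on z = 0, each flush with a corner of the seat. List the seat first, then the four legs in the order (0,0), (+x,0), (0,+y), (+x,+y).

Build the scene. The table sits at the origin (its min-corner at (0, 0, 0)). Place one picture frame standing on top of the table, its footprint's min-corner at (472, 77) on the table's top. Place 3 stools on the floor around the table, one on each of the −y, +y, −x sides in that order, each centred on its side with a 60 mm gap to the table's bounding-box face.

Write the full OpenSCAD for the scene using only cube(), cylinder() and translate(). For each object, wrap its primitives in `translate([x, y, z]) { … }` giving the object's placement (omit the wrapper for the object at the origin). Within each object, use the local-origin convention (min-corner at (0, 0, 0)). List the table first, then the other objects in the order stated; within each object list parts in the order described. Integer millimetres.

translate([0, 0, 639]) cube([1077, 505, 44]);
translate([57, 57, 0]) cylinder(h = 639, r = 35);
translate([1020, 57, 0]) cylinder(h = 639, r = 35);
translate([57, 448, 0]) cylinder(h = 639, r = 35);
translate([1020, 448, 0]) cylinder(h = 639, r = 35);
translate([472, 77, 683]) {
  cube([75, 39, 757]);
  translate([526, 0, 0]) cube([75, 39, 757]);
  translate([75, 0, 0]) cube([451, 39, 75]);
  translate([75, 0, 682]) cube([451, 39, 75]);
}
translate([390, -349, 0]) {
  translate([0, 0, 385]) cube([297, 289, 29]);
  cube([36, 36, 385]);
  translate([261, 0, 0]) cube([36, 36, 385]);
  translate([0, 253, 0]) cube([36, 36, 385]);
  translate([261, 253, 0]) cube([36, 36, 385]);
}
translate([390, 565, 0]) {
  translate([0, 0, 385]) cube([297, 289, 29]);
  cube([36, 36, 385]);
  translate([261, 0, 0]) cube([36, 36, 385]);
  translate([0, 253, 0]) cube([36, 36, 385]);
  translate([261, 253, 0]) cube([36, 36, 385]);
}
translate([-357, 108, 0]) {
  translate([0, 0, 385]) cube([297, 289, 29]);
  cube([36, 36, 385]);
  translate([261, 0, 0]) cube([36, 36, 385]);
  translate([0, 253, 0]) cube([36, 36, 385]);
  translate([261, 253, 0]) cube([36, 36, 385]);
}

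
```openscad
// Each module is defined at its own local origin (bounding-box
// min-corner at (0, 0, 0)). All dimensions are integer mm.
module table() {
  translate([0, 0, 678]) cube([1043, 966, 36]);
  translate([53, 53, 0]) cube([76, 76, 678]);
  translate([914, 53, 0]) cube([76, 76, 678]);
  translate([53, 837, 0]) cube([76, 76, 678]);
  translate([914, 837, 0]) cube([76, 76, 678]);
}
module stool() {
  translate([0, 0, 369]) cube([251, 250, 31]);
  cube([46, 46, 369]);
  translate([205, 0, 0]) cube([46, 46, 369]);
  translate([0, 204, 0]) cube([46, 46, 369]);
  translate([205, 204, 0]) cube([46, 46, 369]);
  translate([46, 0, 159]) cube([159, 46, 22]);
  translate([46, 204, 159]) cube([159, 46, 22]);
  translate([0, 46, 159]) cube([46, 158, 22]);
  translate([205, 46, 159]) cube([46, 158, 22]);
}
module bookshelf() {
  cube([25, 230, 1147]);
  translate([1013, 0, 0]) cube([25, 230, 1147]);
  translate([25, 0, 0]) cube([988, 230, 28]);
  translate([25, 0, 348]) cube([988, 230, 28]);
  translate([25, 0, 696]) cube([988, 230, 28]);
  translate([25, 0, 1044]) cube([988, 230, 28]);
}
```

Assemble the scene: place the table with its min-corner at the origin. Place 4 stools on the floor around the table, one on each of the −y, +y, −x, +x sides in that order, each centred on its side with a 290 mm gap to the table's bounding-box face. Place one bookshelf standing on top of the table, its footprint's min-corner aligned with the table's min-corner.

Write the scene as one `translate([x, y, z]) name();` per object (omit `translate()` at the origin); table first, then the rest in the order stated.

table();
translate([396, -540, 0]) stool();
translate([396, 1256, 0]) stool();
translate([-541, 358, 0]) stool();
translate([1333, 358, 0]) stool();
translate([0, 0, 714]) bookshelf();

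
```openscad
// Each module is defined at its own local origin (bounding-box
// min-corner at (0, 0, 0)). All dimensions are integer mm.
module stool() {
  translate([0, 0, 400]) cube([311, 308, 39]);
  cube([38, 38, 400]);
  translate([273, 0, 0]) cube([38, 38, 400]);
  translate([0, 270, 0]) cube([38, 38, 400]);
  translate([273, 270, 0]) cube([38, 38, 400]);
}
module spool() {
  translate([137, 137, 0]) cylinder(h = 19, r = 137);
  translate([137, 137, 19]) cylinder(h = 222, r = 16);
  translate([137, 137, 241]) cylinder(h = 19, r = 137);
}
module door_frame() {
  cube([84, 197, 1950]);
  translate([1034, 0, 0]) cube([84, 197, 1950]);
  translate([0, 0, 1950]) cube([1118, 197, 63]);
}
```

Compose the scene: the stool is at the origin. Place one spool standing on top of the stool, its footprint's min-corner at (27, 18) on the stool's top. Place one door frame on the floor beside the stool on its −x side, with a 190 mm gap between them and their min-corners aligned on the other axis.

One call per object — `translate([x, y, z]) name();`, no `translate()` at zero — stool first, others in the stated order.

stool();
translate([27, 18, 439]) spool();
translate([-1308, 0, 0]) door_frame();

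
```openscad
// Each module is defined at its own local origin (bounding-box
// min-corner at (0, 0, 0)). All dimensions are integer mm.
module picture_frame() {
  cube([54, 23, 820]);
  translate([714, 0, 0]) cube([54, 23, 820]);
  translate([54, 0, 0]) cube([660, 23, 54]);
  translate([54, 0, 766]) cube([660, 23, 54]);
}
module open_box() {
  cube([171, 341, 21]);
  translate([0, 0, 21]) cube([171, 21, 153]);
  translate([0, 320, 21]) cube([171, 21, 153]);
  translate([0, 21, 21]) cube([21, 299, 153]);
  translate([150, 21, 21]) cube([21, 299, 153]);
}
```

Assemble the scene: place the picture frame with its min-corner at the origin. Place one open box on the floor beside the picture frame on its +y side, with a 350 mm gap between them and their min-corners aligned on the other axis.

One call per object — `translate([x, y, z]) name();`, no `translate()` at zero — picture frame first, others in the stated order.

picture_frame();
translate([0, 373, 0]) open_box();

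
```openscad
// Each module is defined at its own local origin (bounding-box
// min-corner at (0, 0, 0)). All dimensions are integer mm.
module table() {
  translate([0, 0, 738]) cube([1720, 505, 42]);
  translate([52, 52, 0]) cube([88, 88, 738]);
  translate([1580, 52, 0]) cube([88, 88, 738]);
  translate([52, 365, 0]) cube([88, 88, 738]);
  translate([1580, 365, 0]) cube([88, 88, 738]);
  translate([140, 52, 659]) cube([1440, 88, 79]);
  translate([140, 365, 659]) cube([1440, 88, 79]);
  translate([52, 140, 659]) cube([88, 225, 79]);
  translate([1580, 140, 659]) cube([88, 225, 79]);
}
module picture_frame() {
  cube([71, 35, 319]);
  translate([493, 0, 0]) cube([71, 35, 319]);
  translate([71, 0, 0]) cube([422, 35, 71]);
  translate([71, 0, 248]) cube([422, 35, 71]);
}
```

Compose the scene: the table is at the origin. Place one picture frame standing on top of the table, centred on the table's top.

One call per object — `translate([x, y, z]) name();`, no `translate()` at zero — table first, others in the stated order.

table();
translate([578, 235, 780]) picture_frame();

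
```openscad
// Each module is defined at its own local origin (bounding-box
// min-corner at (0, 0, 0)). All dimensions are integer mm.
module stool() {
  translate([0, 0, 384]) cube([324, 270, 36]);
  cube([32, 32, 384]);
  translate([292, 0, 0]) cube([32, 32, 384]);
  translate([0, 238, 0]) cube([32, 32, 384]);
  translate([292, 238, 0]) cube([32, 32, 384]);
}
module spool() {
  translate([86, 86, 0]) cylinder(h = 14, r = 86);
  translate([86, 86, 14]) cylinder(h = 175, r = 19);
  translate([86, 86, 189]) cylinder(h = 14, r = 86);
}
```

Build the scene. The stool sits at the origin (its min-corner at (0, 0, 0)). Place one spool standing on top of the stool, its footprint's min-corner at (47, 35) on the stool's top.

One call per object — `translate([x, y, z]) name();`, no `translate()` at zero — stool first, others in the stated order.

stool();
translate([47, 35, 420]) spool();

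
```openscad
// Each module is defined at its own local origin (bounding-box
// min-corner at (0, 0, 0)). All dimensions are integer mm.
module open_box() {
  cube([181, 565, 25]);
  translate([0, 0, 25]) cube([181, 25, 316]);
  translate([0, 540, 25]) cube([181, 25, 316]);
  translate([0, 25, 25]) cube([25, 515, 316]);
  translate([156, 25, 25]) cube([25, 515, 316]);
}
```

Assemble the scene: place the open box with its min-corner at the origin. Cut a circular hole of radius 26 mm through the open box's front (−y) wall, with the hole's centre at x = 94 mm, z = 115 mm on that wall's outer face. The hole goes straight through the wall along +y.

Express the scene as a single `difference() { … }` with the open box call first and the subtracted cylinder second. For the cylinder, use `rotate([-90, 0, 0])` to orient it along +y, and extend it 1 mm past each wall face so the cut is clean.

difference() {
  open_box();
  translate([94, -1, 115]) rotate([-90, 0, 0]) cylinder(h = 27, r = 26);
}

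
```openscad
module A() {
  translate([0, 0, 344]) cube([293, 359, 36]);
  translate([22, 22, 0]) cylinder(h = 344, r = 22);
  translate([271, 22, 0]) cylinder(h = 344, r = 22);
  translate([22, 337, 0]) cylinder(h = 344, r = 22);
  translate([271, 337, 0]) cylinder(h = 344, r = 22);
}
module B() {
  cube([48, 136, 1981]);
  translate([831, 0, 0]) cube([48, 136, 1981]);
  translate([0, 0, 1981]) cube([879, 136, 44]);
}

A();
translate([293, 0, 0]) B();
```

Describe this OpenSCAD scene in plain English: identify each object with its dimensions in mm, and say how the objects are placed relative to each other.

A is a simple wooden stool: a rectangular seat 293 mm (x) by 359 mm (y), 36 mm thick, top face at z = 380 mm, on four round legs, each 44 mm in diameter. The legs rest on z = 0, each leg's axis is inset half a diameter from the nearest pair of seat edges (so the leg's bounding box is flush with the corner).

B is a door frame. The clear opening is 783 mm wide and 1981 mm high. Two 48 mm wide jambs, 136 mm deep, stand either side of the opening from the floor to the top of the opening. A 44 mm thick head sits across the top of both jambs, spanning the full outside width of the frame.

The door frame is against the stool's +x side, with their −y faces flush.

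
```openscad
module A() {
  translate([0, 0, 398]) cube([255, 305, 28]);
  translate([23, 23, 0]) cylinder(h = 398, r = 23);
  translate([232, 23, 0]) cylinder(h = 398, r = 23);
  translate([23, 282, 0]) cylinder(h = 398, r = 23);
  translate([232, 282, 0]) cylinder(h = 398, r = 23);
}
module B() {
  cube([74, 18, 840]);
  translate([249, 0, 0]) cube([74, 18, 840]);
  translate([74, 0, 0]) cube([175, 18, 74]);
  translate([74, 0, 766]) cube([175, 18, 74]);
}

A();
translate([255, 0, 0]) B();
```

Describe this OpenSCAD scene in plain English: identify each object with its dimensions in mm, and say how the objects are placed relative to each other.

A is a four-legged stool. The seat is 255×305 mm, 28 mm thick, top at z = 426 mm. It stands on four round legs, each 46 mm in diameter, from z = 0 to the seat underside, each leg's axis is inset half a diameter from the nearest pair of seat edges (so the leg's bounding box is flush with the corner).

B is a picture frame with a 175×692 mm rectangular opening (x by z) and a uniform 74 mm border on every side. Frame depth is 18 mm along y. It is built from two vertical stiles running the full outside height and two horizontal rails spanning the gap between the stiles.

The picture frame is against the stool's +x side, with their −y faces flush.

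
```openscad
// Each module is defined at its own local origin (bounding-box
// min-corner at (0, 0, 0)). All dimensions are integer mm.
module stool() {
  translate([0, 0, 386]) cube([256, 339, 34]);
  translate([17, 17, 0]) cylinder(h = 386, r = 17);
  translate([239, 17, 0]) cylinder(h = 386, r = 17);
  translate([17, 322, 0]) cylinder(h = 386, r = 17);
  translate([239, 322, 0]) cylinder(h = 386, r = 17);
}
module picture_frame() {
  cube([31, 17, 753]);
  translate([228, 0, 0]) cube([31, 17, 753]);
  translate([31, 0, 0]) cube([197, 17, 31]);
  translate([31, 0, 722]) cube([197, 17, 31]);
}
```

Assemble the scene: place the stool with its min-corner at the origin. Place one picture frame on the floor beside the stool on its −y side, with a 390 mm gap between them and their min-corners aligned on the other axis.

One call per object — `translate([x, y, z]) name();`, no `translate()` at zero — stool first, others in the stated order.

stool();
translate([0, -407, 0]) picture_frame();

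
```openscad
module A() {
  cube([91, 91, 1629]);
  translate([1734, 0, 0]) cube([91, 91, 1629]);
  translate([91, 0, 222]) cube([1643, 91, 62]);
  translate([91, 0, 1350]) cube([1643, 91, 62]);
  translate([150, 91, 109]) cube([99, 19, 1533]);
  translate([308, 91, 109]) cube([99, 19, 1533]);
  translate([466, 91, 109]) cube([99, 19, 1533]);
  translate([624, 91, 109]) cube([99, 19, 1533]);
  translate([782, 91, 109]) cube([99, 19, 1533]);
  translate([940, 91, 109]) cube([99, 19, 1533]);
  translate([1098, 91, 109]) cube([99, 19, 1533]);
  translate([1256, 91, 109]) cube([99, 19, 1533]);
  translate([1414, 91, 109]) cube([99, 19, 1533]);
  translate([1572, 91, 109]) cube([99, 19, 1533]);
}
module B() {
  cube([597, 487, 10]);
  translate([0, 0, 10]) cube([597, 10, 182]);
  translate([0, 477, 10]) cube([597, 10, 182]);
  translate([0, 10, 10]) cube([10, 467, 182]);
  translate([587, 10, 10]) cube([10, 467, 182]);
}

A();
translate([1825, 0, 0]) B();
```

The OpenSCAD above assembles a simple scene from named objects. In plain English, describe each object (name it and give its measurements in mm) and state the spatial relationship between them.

A is a fence section. Two 91×91 mm posts, 1629 mm tall, stand on the floor with a clear span of 1643 mm between their inner faces. Two horizontal rails of 91×62 mm section span the gap between the posts with their undersides at z = 222 mm and z = 1350 mm, flush with the posts' −y face. 10 pickets, each 99 mm wide, 19 mm thick and 1533 mm tall, are fixed to the +y face of the rails with their bottoms at z = 109 mm, evenly spaced across the span with equal gaps (rounded down to the nearest mm) at the −x end and between each pair — any rounding remainder accumulates at the +x end.

B is an open-topped rectangular box: outside dimensions 597×487×192 mm, with a uniform wall and base thickness of 10 mm. The base is a full 597×487 slab on the floor; four walls sit on top of the base. The front and back walls (the −y and +y sides) span the full width; the two side walls fit between them.

The open box is against the fence section's +x side, with their −y faces flush.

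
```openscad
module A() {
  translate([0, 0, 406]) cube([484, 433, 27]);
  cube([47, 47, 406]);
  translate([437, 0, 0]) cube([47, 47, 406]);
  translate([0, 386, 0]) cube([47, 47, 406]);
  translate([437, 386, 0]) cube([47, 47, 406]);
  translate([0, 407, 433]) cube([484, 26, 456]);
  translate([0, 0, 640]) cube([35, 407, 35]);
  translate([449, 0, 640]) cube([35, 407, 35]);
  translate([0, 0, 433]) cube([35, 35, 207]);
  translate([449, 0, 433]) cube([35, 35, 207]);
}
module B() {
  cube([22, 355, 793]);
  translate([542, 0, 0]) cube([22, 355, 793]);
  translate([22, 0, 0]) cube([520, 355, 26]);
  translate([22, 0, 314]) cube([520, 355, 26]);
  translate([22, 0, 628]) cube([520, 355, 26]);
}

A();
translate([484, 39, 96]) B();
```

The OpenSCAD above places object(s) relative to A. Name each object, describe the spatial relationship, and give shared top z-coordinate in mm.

A is a chair. B is a bookshelf. The bookshelf is beside the chair with their tops flush at z = 889. The shared top z-coordinate is 889 mm.

Both tops at z = 889 mm.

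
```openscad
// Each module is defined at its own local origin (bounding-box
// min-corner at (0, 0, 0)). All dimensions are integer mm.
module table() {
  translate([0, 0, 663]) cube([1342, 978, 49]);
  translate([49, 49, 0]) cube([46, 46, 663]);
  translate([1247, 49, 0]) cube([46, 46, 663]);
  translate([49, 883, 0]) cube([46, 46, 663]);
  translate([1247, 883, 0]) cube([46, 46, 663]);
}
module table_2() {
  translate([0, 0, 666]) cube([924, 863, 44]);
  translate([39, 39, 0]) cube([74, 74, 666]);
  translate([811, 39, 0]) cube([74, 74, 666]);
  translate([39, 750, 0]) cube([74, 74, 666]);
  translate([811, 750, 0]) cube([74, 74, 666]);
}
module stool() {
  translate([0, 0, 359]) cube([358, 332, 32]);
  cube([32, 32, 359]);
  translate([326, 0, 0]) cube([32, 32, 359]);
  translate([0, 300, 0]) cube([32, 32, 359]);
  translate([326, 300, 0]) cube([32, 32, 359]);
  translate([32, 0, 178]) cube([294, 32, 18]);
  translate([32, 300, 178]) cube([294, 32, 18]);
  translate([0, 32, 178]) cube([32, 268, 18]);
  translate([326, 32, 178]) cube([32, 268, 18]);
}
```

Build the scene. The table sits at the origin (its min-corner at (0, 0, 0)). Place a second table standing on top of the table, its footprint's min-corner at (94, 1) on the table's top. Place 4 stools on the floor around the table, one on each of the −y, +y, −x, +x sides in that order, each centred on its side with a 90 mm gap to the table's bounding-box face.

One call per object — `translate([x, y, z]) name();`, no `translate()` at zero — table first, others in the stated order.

table();
translate([94, 1, 712]) table_2();
translate([492, -422, 0]) stool();
translate([492, 1068, 0]) stool();
translate([-448, 323, 0]) stool();
translate([1432, 323, 0]) stool();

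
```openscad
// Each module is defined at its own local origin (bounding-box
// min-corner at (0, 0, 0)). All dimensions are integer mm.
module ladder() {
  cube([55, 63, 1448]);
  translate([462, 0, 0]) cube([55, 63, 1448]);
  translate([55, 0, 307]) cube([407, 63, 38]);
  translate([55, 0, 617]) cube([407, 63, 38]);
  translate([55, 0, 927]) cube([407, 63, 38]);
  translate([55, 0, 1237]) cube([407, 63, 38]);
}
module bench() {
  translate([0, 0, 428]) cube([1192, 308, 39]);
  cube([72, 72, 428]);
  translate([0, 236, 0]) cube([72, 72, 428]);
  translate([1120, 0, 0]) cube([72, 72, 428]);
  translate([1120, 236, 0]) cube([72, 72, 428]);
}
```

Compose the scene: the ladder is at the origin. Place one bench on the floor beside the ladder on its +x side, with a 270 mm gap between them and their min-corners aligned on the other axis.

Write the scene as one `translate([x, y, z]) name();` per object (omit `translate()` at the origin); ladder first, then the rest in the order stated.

ladder();
translate([787, 0, 0]) bench();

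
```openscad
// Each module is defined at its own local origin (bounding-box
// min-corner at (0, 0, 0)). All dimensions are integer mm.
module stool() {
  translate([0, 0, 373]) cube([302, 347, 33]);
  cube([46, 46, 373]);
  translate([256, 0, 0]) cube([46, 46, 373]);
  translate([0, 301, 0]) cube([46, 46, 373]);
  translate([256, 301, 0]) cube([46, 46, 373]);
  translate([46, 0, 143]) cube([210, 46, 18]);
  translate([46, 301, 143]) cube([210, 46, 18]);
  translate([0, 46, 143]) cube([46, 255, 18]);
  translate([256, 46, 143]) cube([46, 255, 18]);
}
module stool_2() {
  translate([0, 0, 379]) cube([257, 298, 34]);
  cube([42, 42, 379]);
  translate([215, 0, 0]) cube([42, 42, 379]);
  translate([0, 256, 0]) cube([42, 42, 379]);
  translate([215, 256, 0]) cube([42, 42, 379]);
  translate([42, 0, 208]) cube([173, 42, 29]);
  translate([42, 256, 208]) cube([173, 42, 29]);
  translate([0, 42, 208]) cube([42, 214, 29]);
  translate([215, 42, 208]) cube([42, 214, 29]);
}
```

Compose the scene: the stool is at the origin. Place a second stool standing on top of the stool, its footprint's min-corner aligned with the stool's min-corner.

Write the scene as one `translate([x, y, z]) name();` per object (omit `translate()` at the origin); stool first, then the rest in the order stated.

stool();
translate([0, 0, 406]) stool_2();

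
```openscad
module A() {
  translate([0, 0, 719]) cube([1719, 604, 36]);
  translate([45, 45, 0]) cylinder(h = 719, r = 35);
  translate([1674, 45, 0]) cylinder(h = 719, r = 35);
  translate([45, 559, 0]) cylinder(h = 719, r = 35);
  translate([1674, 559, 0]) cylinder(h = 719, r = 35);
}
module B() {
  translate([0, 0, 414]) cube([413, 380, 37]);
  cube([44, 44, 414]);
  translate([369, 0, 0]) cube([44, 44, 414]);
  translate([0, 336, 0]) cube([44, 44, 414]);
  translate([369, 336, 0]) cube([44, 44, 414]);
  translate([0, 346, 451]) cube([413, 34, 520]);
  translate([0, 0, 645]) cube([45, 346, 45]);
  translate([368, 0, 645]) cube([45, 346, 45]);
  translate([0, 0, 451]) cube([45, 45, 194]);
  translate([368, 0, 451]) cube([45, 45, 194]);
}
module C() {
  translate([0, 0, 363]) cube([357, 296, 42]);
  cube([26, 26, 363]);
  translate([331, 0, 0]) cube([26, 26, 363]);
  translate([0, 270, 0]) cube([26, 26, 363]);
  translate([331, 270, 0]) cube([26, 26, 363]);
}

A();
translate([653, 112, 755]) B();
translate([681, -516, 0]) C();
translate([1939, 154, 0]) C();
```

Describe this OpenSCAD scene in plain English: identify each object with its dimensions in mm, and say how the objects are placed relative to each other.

A is a rectangular dining table. The top is 1719×604×36 mm with its upper surface at z = 755 mm. It stands on four round legs of 70 mm diameter, each leg's bounding box inset 10 mm from the nearest pair of top edges, running from the floor to the underside of the top.

B is a chair. The seat is a 413×380×37 mm slab with its top at z = 451 mm, on four 44×44 mm corner legs (flush with the seat edges, standing on z = 0). A flat backrest 34 mm thick, 520 mm tall, spans the full seat width and rises from the seat top along its +y edge, rear face flush with the rear of the seat. Two armrests of 45×45 mm section run along each side from the seat's front edge to the front of the backrest, top faces 239 mm above the seat top and outer faces flush with the seat's x-edges; a 45×45 mm post under the front of each armrest stands on the seat at the front corner.

C is a four-legged stool. The seat is a 357×296×42 mm slab whose top surface is at z = 405 mm; four square legs, each 26×26 mm in cross-section, run from the floor (z = 0) to the underside of the seat, each flush with a corner of the seat.

The chair is on top of the table, centred. Two stools sit around the table at the −y, +x sides.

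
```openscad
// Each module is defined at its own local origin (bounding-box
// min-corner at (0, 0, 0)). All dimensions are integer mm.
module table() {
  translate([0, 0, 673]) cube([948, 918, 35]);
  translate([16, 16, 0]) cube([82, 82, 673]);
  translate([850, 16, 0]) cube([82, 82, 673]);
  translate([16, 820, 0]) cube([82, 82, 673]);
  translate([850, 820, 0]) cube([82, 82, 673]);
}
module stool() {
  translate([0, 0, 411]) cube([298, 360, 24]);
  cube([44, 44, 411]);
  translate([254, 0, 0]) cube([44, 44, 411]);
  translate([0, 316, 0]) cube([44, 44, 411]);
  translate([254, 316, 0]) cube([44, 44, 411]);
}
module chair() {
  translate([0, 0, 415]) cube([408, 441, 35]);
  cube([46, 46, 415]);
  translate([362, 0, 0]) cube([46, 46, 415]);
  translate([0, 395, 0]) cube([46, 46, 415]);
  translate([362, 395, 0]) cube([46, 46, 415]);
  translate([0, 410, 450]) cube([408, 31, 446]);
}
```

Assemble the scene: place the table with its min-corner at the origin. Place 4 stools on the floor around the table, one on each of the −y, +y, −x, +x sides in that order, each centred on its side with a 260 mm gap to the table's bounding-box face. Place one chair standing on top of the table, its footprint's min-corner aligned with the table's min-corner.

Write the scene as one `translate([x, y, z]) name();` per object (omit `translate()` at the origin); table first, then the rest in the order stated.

table();
translate([325, -620, 0]) stool();
translate([325, 1178, 0]) stool();
translate([-558, 279, 0]) stool();
translate([1208, 279, 0]) stool();
translate([0, 0, 708]) chair();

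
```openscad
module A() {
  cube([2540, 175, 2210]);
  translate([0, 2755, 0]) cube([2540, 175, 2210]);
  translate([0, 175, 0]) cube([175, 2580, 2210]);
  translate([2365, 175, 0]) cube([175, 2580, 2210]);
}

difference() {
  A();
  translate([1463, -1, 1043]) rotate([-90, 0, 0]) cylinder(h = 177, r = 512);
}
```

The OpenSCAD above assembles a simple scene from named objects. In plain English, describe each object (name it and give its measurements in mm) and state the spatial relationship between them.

A is a box-shaped house frame (walls only): outside footprint 2540×2930 mm, wall height 2210 mm, wall thickness 175 mm. The two y-facing walls run the full x-width; the two x-facing walls fit between the inner faces of the y-facing walls.

The house frame has a circular hole of radius 512 mm through its front wall, centred at (x = 1463, z = 1043).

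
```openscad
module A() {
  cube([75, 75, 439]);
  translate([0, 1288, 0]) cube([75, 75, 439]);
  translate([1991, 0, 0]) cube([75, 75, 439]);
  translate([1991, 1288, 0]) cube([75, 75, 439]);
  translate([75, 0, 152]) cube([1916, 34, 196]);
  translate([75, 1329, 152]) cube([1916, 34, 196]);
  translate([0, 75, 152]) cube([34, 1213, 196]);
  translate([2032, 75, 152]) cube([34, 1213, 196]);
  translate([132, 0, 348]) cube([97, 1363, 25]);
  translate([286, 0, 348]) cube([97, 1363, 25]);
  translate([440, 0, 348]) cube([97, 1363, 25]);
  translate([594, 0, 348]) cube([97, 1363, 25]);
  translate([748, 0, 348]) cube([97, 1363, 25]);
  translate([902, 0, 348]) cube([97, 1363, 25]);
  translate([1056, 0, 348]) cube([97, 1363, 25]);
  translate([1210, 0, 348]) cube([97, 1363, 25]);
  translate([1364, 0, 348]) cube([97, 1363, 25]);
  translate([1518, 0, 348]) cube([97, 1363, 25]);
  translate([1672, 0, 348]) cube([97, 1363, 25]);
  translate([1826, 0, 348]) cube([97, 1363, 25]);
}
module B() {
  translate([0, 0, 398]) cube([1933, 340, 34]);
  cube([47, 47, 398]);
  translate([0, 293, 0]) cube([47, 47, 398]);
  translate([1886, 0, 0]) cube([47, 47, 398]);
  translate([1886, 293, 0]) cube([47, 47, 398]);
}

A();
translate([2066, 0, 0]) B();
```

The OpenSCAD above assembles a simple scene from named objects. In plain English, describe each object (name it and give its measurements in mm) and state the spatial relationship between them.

A is a bed frame 2066 mm long (x) by 1363 mm wide (y). Four 75×75 mm corner posts, 439 mm tall, at the corners of the footprint. Four rails of 34 mm thickness and 196 mm height run between adjacent posts with their undersides at z = 152 mm, their outer faces flush with the outside of the frame (the two x-running rails run between the posts' inner faces; the two y-running rails run between the posts' inner faces). 12 slats, each 97 mm wide (x) and 25 mm thick, lie across the top of the two x-running rails, running the full 1363 mm width of the frame in y; the slats are evenly spaced along x between the inner faces of the end posts with equal gaps (rounded down to the nearest mm) at the −x end and between each pair — any rounding remainder accumulates at the +x end.

B is a long wooden bench with a 1933 mm (x) × 340 mm (y) seat, 34 mm thick, its top surface 432 mm above the floor. Four 47 mm square legs at the seat corners, flush with the edges, run from z = 0 to the seat underside.

The bench is against the bed frame's +x side, with their −y faces flush.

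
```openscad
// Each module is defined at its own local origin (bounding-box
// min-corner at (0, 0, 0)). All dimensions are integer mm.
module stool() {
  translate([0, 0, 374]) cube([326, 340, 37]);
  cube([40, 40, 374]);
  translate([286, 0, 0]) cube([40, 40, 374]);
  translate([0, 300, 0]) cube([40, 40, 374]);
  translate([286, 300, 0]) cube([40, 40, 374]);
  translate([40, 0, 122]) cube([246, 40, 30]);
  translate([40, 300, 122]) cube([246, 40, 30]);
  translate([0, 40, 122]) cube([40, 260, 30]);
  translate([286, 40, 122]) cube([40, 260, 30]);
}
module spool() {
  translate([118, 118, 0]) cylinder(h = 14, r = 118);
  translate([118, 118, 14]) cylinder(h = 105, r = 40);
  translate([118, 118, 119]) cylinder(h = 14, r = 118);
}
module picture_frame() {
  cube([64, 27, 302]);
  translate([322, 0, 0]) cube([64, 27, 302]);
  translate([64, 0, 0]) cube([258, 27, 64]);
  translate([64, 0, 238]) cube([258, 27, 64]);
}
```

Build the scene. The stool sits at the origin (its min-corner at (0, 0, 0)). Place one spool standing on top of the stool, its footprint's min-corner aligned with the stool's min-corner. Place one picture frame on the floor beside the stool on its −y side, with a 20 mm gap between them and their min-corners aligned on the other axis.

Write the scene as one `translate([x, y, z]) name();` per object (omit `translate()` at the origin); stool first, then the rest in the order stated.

stool();
translate([0, 0, 411]) spool();
translate([0, -47, 0]) picture_frame();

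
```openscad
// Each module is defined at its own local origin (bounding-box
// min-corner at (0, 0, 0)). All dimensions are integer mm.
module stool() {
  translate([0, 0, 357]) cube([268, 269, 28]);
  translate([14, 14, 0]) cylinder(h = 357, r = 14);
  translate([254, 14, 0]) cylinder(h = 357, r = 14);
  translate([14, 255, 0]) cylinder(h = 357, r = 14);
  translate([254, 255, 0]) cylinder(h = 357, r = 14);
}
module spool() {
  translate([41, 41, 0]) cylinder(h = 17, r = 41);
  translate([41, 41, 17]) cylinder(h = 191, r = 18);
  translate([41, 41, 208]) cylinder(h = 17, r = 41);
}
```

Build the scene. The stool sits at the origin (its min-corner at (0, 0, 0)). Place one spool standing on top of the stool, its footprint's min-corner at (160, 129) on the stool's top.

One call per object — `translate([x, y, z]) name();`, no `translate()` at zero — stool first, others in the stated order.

stool();
translate([160, 129, 385]) spool();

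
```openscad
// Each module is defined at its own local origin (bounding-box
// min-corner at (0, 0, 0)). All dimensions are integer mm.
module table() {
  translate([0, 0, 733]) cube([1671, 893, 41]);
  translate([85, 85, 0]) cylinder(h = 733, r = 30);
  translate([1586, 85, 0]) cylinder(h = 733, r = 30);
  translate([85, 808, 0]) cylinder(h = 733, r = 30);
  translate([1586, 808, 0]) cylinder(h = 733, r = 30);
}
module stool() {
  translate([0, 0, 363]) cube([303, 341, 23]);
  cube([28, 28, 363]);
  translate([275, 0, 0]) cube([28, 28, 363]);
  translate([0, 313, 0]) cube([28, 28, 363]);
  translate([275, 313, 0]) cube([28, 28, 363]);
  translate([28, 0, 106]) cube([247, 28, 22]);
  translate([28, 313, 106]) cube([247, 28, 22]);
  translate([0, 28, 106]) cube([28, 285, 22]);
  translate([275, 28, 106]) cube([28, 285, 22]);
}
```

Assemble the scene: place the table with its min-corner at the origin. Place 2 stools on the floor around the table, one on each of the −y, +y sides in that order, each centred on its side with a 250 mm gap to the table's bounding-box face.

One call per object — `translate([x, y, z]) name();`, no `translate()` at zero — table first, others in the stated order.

table();
translate([684, -591, 0]) stool();
translate([684, 1143, 0]) stool();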